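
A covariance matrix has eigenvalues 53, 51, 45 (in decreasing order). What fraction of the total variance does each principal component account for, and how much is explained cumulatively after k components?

Step 1 — total variance = trace(Sigma) = Σ λ_i = 53 + 51 + 45 = 149.

Step 2 — fraction explained by component i = λ_i / Σ λ:
  PC1: 53/149 = 0.3557
  PC2: 51/149 = 0.3423
  PC3: 45/149 = 0.302

Step 3 — cumulative fraction after k components = (λ_1 + ... + λ_k) / Σ λ:
  k = 1: 53/149 = 0.3557
  k = 2: (53 + 51)/149 = 104/149 = 0.698
  k = 3: (53 + 51 + 45)/149 = 149/149 = 1

Summary (fraction, with percent):

explained: PC1 0.3557 (35.57%), PC2 0.3423 (34.23%), PC3 0.302 (30.2%);  cumulative: 0.3557, 0.698, 1


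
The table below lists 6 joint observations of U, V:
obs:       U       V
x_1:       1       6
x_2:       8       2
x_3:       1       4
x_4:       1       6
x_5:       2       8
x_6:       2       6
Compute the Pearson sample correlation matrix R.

Step 1 — column means:
  mean(U) = (1 + 8 + 1 + 1 + 2 + 2) / 6 = 15/6 = 2.5
  mean(V) = (6 + 2 + 4 + 6 + 8 + 6) / 6 = 32/6 = 5.3333

Step 2 — sample variances and covariances s[i,j] = (1/(n-1)) · Σ_k (x_{k,i} - mean_i) · (x_{k,j} - mean_j), with n-1 = 5:
  s[U,U] = ((-1.5)·(-1.5) + (5.5)·(5.5) + (-1.5)·(-1.5) + (-1.5)·(-1.5) + (-0.5)·(-0.5) + (-0.5)·(-0.5)) / 5 = 37.5/5 = 7.5
  s[U,V] = ((-1.5)·(0.6667) + (5.5)·(-3.3333) + (-1.5)·(-1.3333) + (-1.5)·(0.6667) + (-0.5)·(2.6667) + (-0.5)·(0.6667)) / 5 = -20/5 = -4
  s[V,V] = ((0.6667)·(0.6667) + (-3.3333)·(-3.3333) + (-1.3333)·(-1.3333) + (0.6667)·(0.6667) + (2.6667)·(2.6667) + (0.6667)·(0.6667)) / 5 = 21.3333/5 = 4.2667
  Sample standard deviations s_i = √(s[i,i]):
  s(U) = √(7.5) = 2.7386
  s(V) = √(4.2667) = 2.0656

Step 3 — r_{ij} = s_{ij} / (s_i · s_j):
  r[U,U] = 1 (diagonal).
  r[U,V] = -4 / (2.7386 · 2.0656) = -4 / 5.6569 = -0.7071
  r[V,V] = 1 (diagonal).

R is symmetric with unit diagonal. Assembling:

R = [[1, -0.7071],
 [-0.7071, 1]]


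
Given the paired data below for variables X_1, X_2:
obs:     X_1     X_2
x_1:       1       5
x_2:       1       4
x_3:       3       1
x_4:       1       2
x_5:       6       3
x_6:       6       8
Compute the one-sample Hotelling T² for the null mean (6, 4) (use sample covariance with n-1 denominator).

Step 1 — sample mean vector:
  mean(X_1) = (1 + 1 + 3 + 1 + 6 + 6) / 6 = 18/6 = 3
  mean(X_2) = (5 + 4 + 1 + 2 + 3 + 8) / 6 = 23/6 = 3.8333
  x̄ = (3, 3.8333),  deviation x̄ - mu_0 = (3, 3.8333) - (6, 4) = (-3, -0.1667).

Step 2 — sample covariance matrix, S[i,j] = (1/(n-1)) · Σ_k (x_{k,i} - mean_i) · (x_{k,j} - mean_j), divisor n-1 = 5:
  S[X_1,X_1] = ((-2)·(-2) + (-2)·(-2) + (0)·(0) + (-2)·(-2) + (3)·(3) + (3)·(3)) / 5 = 30/5 = 6
  S[X_1,X_2] = ((-2)·(1.1667) + (-2)·(0.1667) + (0)·(-2.8333) + (-2)·(-1.8333) + (3)·(-0.8333) + (3)·(4.1667)) / 5 = 11/5 = 2.2
  S[X_2,X_2] = ((1.1667)·(1.1667) + (0.1667)·(0.1667) + (-2.8333)·(-2.8333) + (-1.8333)·(-1.8333) + (-0.8333)·(-0.8333) + (4.1667)·(4.1667)) / 5 = 30.8333/5 = 6.1667
  S = [[6, 2.2],
 [2.2, 6.1667]].

Step 3 — invert S. det(S) = 6·6.1667 - (2.2)² = 32.16.
  S^{-1} = (1/det) · [[d, -b], [-b, a]] = [[0.1917, -0.0684],
 [-0.0684, 0.1866]].

Step 4 — quadratic form (x̄ - mu_0)^T · S^{-1} · (x̄ - mu_0):
  S^{-1} · (x̄ - mu_0) = (-0.5638, 0.1741),
  (x̄ - mu_0)^T · [...] = (-3)·(-0.5638) + (-0.1667)·(0.1741) = 1.6625.

Step 5 — scale by n: T² = 6 · 1.6625 = 9.9751.

T² ≈ 9.9751


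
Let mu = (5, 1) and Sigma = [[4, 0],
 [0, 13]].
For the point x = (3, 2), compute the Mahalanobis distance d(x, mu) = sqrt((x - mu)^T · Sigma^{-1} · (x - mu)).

Step 1 — centre the observation: (x - mu) = (-2, 1).

Step 2 — invert Sigma. det(Sigma) = 4·13 - (0)² = 52.
  Sigma^{-1} = (1/det) · [[d, -b], [-b, a]] = [[0.25, 0],
 [0, 0.0769]].

Step 3 — form the quadratic (x - mu)^T · Sigma^{-1} · (x - mu):
  Sigma^{-1} · (x - mu) = (-0.5, 0.0769).
  (x - mu)^T · [Sigma^{-1} · (x - mu)] = (-2)·(-0.5) + (1)·(0.0769) = 1.0769.

Step 4 — take square root: d = √(1.0769) ≈ 1.0377.

d(x, mu) = √(1.0769) ≈ 1.0377


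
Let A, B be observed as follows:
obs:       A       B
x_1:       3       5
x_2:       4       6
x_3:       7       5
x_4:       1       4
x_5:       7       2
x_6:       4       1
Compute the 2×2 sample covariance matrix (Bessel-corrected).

Step 1 — column means:
  mean(A) = (3 + 4 + 7 + 1 + 7 + 4) / 6 = 26/6 = 4.3333
  mean(B) = (5 + 6 + 5 + 4 + 2 + 1) / 6 = 23/6 = 3.8333

Step 2 — sample covariance S[i,j] = (1/(n-1)) · Σ_k (x_{k,i} - mean_i) · (x_{k,j} - mean_j), with n-1 = 5.
  S[A,A] = ((-1.3333)·(-1.3333) + (-0.3333)·(-0.3333) + (2.6667)·(2.6667) + (-3.3333)·(-3.3333) + (2.6667)·(2.6667) + (-0.3333)·(-0.3333)) / 5 = 27.3333/5 = 5.4667
  S[A,B] = ((-1.3333)·(1.1667) + (-0.3333)·(2.1667) + (2.6667)·(1.1667) + (-3.3333)·(0.1667) + (2.6667)·(-1.8333) + (-0.3333)·(-2.8333)) / 5 = -3.6667/5 = -0.7333
  S[B,B] = ((1.1667)·(1.1667) + (2.1667)·(2.1667) + (1.1667)·(1.1667) + (0.1667)·(0.1667) + (-1.8333)·(-1.8333) + (-2.8333)·(-2.8333)) / 5 = 18.8333/5 = 3.7667

S is symmetric (S[j,i] = S[i,j]). Assembling:

S = [[5.4667, -0.7333],
 [-0.7333, 3.7667]]


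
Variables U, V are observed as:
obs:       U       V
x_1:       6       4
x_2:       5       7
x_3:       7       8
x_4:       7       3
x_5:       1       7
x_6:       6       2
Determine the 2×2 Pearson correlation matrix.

Step 1 — column means:
  mean(U) = (6 + 5 + 7 + 7 + 1 + 6) / 6 = 32/6 = 5.3333
  mean(V) = (4 + 7 + 8 + 3 + 7 + 2) / 6 = 31/6 = 5.1667

Step 2 — sample variances and covariances s[i,j] = (1/(n-1)) · Σ_k (x_{k,i} - mean_i) · (x_{k,j} - mean_j), with n-1 = 5:
  s[U,U] = ((0.6667)·(0.6667) + (-0.3333)·(-0.3333) + (1.6667)·(1.6667) + (1.6667)·(1.6667) + (-4.3333)·(-4.3333) + (0.6667)·(0.6667)) / 5 = 25.3333/5 = 5.0667
  s[U,V] = ((0.6667)·(-1.1667) + (-0.3333)·(1.8333) + (1.6667)·(2.8333) + (1.6667)·(-2.1667) + (-4.3333)·(1.8333) + (0.6667)·(-3.1667)) / 5 = -10.3333/5 = -2.0667
  s[V,V] = ((-1.1667)·(-1.1667) + (1.8333)·(1.8333) + (2.8333)·(2.8333) + (-2.1667)·(-2.1667) + (1.8333)·(1.8333) + (-3.1667)·(-3.1667)) / 5 = 30.8333/5 = 6.1667
  Sample standard deviations s_i = √(s[i,i]):
  s(U) = √(5.0667) = 2.2509
  s(V) = √(6.1667) = 2.4833

Step 3 — r_{ij} = s_{ij} / (s_i · s_j):
  r[U,U] = 1 (diagonal).
  r[U,V] = -2.0667 / (2.2509 · 2.4833) = -2.0667 / 5.5897 = -0.3697
  r[V,V] = 1 (diagonal).

R is symmetric with unit diagonal. Assembling:

R = [[1, -0.3697],
 [-0.3697, 1]]


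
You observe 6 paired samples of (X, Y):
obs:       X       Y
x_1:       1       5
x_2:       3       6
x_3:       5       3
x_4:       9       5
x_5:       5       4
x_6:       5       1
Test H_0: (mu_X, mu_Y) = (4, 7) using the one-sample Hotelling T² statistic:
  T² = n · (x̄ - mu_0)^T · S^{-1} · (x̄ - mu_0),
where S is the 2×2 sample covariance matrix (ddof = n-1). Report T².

Step 1 — sample mean vector:
  mean(X) = (1 + 3 + 5 + 9 + 5 + 5) / 6 = 28/6 = 4.6667
  mean(Y) = (5 + 6 + 3 + 5 + 4 + 1) / 6 = 24/6 = 4
  x̄ = (4.6667, 4),  deviation x̄ - mu_0 = (4.6667, 4) - (4, 7) = (0.6667, -3).

Step 2 — sample covariance matrix, S[i,j] = (1/(n-1)) · Σ_k (x_{k,i} - mean_i) · (x_{k,j} - mean_j), divisor n-1 = 5:
  S[X,X] = ((-3.6667)·(-3.6667) + (-1.6667)·(-1.6667) + (0.3333)·(0.3333) + (4.3333)·(4.3333) + (0.3333)·(0.3333) + (0.3333)·(0.3333)) / 5 = 35.3333/5 = 7.0667
  S[X,Y] = ((-3.6667)·(1) + (-1.6667)·(2) + (0.3333)·(-1) + (4.3333)·(1) + (0.3333)·(0) + (0.3333)·(-3)) / 5 = -4/5 = -0.8
  S[Y,Y] = ((1)·(1) + (2)·(2) + (-1)·(-1) + (1)·(1) + (0)·(0) + (-3)·(-3)) / 5 = 16/5 = 3.2
  S = [[7.0667, -0.8],
 [-0.8, 3.2]].

Step 3 — invert S. det(S) = 7.0667·3.2 - (-0.8)² = 21.9733.
  S^{-1} = (1/det) · [[d, -b], [-b, a]] = [[0.1456, 0.0364],
 [0.0364, 0.3216]].

Step 4 — quadratic form (x̄ - mu_0)^T · S^{-1} · (x̄ - mu_0):
  S^{-1} · (x̄ - mu_0) = (-0.0121, -0.9405),
  (x̄ - mu_0)^T · [...] = (0.6667)·(-0.0121) + (-3)·(-0.9405) = 2.8135.

Step 5 — scale by n: T² = 6 · 2.8135 = 16.8811.

T² ≈ 16.8811


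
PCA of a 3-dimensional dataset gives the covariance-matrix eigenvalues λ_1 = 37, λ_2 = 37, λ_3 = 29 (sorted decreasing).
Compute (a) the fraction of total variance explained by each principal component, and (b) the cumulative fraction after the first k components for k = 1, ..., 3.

Step 1 — total variance = trace(Sigma) = Σ λ_i = 37 + 37 + 29 = 103.

Step 2 — fraction explained by component i = λ_i / Σ λ:
  PC1: 37/103 = 0.3592
  PC2: 37/103 = 0.3592
  PC3: 29/103 = 0.2816

Step 3 — cumulative fraction after k components = (λ_1 + ... + λ_k) / Σ λ:
  k = 1: 37/103 = 0.3592
  k = 2: (37 + 37)/103 = 74/103 = 0.7184
  k = 3: (37 + 37 + 29)/103 = 103/103 = 1

Summary (fraction, with percent):

explained: PC1 0.3592 (35.92%), PC2 0.3592 (35.92%), PC3 0.2816 (28.16%);  cumulative: 0.3592, 0.7184, 1


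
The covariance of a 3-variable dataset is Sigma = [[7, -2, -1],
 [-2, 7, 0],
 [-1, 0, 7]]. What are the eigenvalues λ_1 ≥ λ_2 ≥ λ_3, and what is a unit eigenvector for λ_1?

Step 1 — characteristic polynomial p(λ) = det(λI - Sigma) = λ³ - tr·λ² + c_1·λ - det, where tr = trace, c_1 = sum of the principal 2×2 minors, det = det(Sigma):
  tr = 7 + 7 + 7 = 21,
  c_1 = (7·7 - (-2)²) + (7·7 - (-1)²) + (7·7 - (0)²) = 45 + 48 + 49 = 142,
  det = 7·(7·7 - (0)²) - (-2)·((-2)·7 - (0)·(-1)) + (-1)·((-2)·(0) - 7·(-1)) = 7·(49) - (-2)·(-14) + (-1)·(7) = 308.
  So p(λ) = λ³ - 21λ² + 142λ - 308.
Step 2 — look for an integer root (rational root theorem: any rational root is an integer divisor of 308). Testing λ = 7:
  p(7) = 343 - 1029 + 994 - 308 = 0  ✓
  Dividing out (λ - 7): p(λ) = (λ - 7)(λ² - 14λ + 44).
Step 3 — remaining eigenvalues from the quadratic λ² - 14λ + 44 = 0:
  Δ = 14² - 4·44 = 196 - 176 = 20,  λ = (14 ± √20)/2 = (14 ± 4.4721)/2 ≈ 9.2361 or 4.7639.
  Sorted: λ_1 = 9.2361,  λ_2 = 7,  λ_3 = 4.7639  (check: sum = 21 = tr ✓).

Step 4 — unit eigenvector for λ_1 ≈ 9.2361: v spans the null space of (Sigma - λ_1 I), whose rows are
  r_1 = (-2.2361, -2, -1),  r_2 = (-2, -2.2361, 0),  r_3 = (-1, 0, -2.2361).
  v is orthogonal to every row, so take v ∝ r_1 × r_2 = ((-2)·(0) - (-1)·(-2.2361), (-1)·(-2) - (-2.2361)·(0), (-2.2361)·(-2.2361) - (-2)·(-2)) ≈ (-2.2361, 2, 1).
  Rescale (multiply by -1 so the first nonzero entry is positive): u = (2.2361, -2, -1).
  ||u|| = √((2.2361)² + (-2)² + (-1)²) = √(10) ≈ 3.1623,  v_1 = u/||u|| ≈ (0.7071, -0.6325, -0.3162) (||v_1|| = 1).

λ_1 = 9.2361,  λ_2 = 7,  λ_3 = 4.7639;  v_1 ≈ (0.7071, -0.6325, -0.3162)


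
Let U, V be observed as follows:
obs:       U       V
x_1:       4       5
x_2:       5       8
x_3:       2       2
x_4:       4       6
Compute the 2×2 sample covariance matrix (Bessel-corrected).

Step 1 — column means:
  mean(U) = (4 + 5 + 2 + 4) / 4 = 15/4 = 3.75
  mean(V) = (5 + 8 + 2 + 6) / 4 = 21/4 = 5.25

Step 2 — sample covariance S[i,j] = (1/(n-1)) · Σ_k (x_{k,i} - mean_i) · (x_{k,j} - mean_j), with n-1 = 3.
  S[U,U] = ((0.25)·(0.25) + (1.25)·(1.25) + (-1.75)·(-1.75) + (0.25)·(0.25)) / 3 = 4.75/3 = 1.5833
  S[U,V] = ((0.25)·(-0.25) + (1.25)·(2.75) + (-1.75)·(-3.25) + (0.25)·(0.75)) / 3 = 9.25/3 = 3.0833
  S[V,V] = ((-0.25)·(-0.25) + (2.75)·(2.75) + (-3.25)·(-3.25) + (0.75)·(0.75)) / 3 = 18.75/3 = 6.25

S is symmetric (S[j,i] = S[i,j]). Assembling:

S = [[1.5833, 3.0833],
 [3.0833, 6.25]]


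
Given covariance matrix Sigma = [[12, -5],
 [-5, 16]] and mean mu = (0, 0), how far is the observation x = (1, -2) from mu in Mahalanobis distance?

Step 1 — centre the observation: (x - mu) = (1, -2).

Step 2 — invert Sigma. det(Sigma) = 12·16 - (-5)² = 167.
  Sigma^{-1} = (1/det) · [[d, -b], [-b, a]] = [[0.0958, 0.0299],
 [0.0299, 0.0719]].

Step 3 — form the quadratic (x - mu)^T · Sigma^{-1} · (x - mu):
  Sigma^{-1} · (x - mu) = (0.0359, -0.1138).
  (x - mu)^T · [Sigma^{-1} · (x - mu)] = (1)·(0.0359) + (-2)·(-0.1138) = 0.2635.

Step 4 — take square root: d = √(0.2635) ≈ 0.5133.

d(x, mu) = √(0.2635) ≈ 0.5133


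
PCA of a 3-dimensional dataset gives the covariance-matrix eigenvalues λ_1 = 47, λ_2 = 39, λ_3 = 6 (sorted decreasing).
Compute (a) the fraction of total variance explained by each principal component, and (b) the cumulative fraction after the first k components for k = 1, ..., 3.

Step 1 — total variance = trace(Sigma) = Σ λ_i = 47 + 39 + 6 = 92.

Step 2 — fraction explained by component i = λ_i / Σ λ:
  PC1: 47/92 = 0.5109
  PC2: 39/92 = 0.4239
  PC3: 6/92 = 0.0652

Step 3 — cumulative fraction after k components = (λ_1 + ... + λ_k) / Σ λ:
  k = 1: 47/92 = 0.5109
  k = 2: (47 + 39)/92 = 86/92 = 0.9348
  k = 3: (47 + 39 + 6)/92 = 92/92 = 1

Summary (fraction, with percent):

explained: PC1 0.5109 (51.09%), PC2 0.4239 (42.39%), PC3 0.0652 (6.52%);  cumulative: 0.5109, 0.9348, 1


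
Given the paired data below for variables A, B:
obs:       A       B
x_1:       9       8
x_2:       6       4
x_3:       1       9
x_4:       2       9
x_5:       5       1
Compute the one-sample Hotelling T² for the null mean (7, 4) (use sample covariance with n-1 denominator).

Step 1 — sample mean vector:
  mean(A) = (9 + 6 + 1 + 2 + 5) / 5 = 23/5 = 4.6
  mean(B) = (8 + 4 + 9 + 9 + 1) / 5 = 31/5 = 6.2
  x̄ = (4.6, 6.2),  deviation x̄ - mu_0 = (4.6, 6.2) - (7, 4) = (-2.4, 2.2).

Step 2 — sample covariance matrix, S[i,j] = (1/(n-1)) · Σ_k (x_{k,i} - mean_i) · (x_{k,j} - mean_j), divisor n-1 = 4:
  S[A,A] = ((4.4)·(4.4) + (1.4)·(1.4) + (-3.6)·(-3.6) + (-2.6)·(-2.6) + (0.4)·(0.4)) / 4 = 41.2/4 = 10.3
  S[A,B] = ((4.4)·(1.8) + (1.4)·(-2.2) + (-3.6)·(2.8) + (-2.6)·(2.8) + (0.4)·(-5.2)) / 4 = -14.6/4 = -3.65
  S[B,B] = ((1.8)·(1.8) + (-2.2)·(-2.2) + (2.8)·(2.8) + (2.8)·(2.8) + (-5.2)·(-5.2)) / 4 = 50.8/4 = 12.7
  S = [[10.3, -3.65],
 [-3.65, 12.7]].

Step 3 — invert S. det(S) = 10.3·12.7 - (-3.65)² = 117.4875.
  S^{-1} = (1/det) · [[d, -b], [-b, a]] = [[0.1081, 0.0311],
 [0.0311, 0.0877]].

Step 4 — quadratic form (x̄ - mu_0)^T · S^{-1} · (x̄ - mu_0):
  S^{-1} · (x̄ - mu_0) = (-0.1911, 0.1183),
  (x̄ - mu_0)^T · [...] = (-2.4)·(-0.1911) + (2.2)·(0.1183) = 0.7189.

Step 5 — scale by n: T² = 5 · 0.7189 = 3.5944.

T² ≈ 3.5944


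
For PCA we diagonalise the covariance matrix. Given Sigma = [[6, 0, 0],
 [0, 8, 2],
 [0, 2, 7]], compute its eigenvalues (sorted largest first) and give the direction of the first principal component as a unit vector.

Step 1 — characteristic polynomial p(λ) = det(λI - Sigma) = λ³ - tr·λ² + c_1·λ - det, where tr = trace, c_1 = sum of the principal 2×2 minors, det = det(Sigma):
  tr = 6 + 8 + 7 = 21,
  c_1 = (6·8 - (0)²) + (6·7 - (0)²) + (8·7 - (2)²) = 48 + 42 + 52 = 142,
  det = 6·(8·7 - (2)²) - (0)·((0)·7 - (2)·(0)) + (0)·((0)·(2) - 8·(0)) = 6·(52) - (0)·(0) + (0)·(0) = 312.
  So p(λ) = λ³ - 21λ² + 142λ - 312.
Step 2 — look for an integer root (rational root theorem: any rational root is an integer divisor of 312). Testing λ = 6:
  p(6) = 216 - 756 + 852 - 312 = 0  ✓
  Dividing out (λ - 6): p(λ) = (λ - 6)(λ² - 15λ + 52).
Step 3 — remaining eigenvalues from the quadratic λ² - 15λ + 52 = 0:
  Δ = 15² - 4·52 = 225 - 208 = 17,  λ = (15 ± √17)/2 = (15 ± 4.1231)/2 ≈ 9.5616 or 5.4384.
  Sorted: λ_1 = 9.5616,  λ_2 = 6,  λ_3 = 5.4384  (check: sum = 21 = tr ✓).

Step 4 — unit eigenvector for λ_1 ≈ 9.5616: v spans the null space of (Sigma - λ_1 I), whose rows are
  r_1 = (-3.5616, 0, 0),  r_2 = (0, -1.5616, 2),  r_3 = (0, 2, -2.5616).
  v is orthogonal to every row, so take v ∝ r_1 × r_2 = ((0)·(2) - (0)·(-1.5616), (0)·(0) - (-3.5616)·(2), (-3.5616)·(-1.5616) - (0)·(0)) ≈ (0, 7.1231, 5.5616).
  Let u = (0, 7.1231, 5.5616).
  ||u|| = √((0)² + (7.1231)² + (5.5616)²) = √(81.6695) ≈ 9.0371,  v_1 = u/||u|| ≈ (0, 0.7882, 0.6154) (||v_1|| = 1).

λ_1 = 9.5616,  λ_2 = 6,  λ_3 = 5.4384;  v_1 ≈ (0, 0.7882, 0.6154)


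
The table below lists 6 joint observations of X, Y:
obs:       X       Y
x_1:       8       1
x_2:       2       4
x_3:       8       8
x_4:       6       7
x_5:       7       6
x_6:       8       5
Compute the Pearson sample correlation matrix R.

Step 1 — column means:
  mean(X) = (8 + 2 + 8 + 6 + 7 + 8) / 6 = 39/6 = 6.5
  mean(Y) = (1 + 4 + 8 + 7 + 6 + 5) / 6 = 31/6 = 5.1667

Step 2 — sample variances and covariances s[i,j] = (1/(n-1)) · Σ_k (x_{k,i} - mean_i) · (x_{k,j} - mean_j), with n-1 = 5:
  s[X,X] = ((1.5)·(1.5) + (-4.5)·(-4.5) + (1.5)·(1.5) + (-0.5)·(-0.5) + (0.5)·(0.5) + (1.5)·(1.5)) / 5 = 27.5/5 = 5.5
  s[X,Y] = ((1.5)·(-4.1667) + (-4.5)·(-1.1667) + (1.5)·(2.8333) + (-0.5)·(1.8333) + (0.5)·(0.8333) + (1.5)·(-0.1667)) / 5 = 2.5/5 = 0.5
  s[Y,Y] = ((-4.1667)·(-4.1667) + (-1.1667)·(-1.1667) + (2.8333)·(2.8333) + (1.8333)·(1.8333) + (0.8333)·(0.8333) + (-0.1667)·(-0.1667)) / 5 = 30.8333/5 = 6.1667
  Sample standard deviations s_i = √(s[i,i]):
  s(X) = √(5.5) = 2.3452
  s(Y) = √(6.1667) = 2.4833

Step 3 — r_{ij} = s_{ij} / (s_i · s_j):
  r[X,X] = 1 (diagonal).
  r[X,Y] = 0.5 / (2.3452 · 2.4833) = 0.5 / 5.8238 = 0.0859
  r[Y,Y] = 1 (diagonal).

R is symmetric with unit diagonal. Assembling:

R = [[1, 0.0859],
 [0.0859, 1]]


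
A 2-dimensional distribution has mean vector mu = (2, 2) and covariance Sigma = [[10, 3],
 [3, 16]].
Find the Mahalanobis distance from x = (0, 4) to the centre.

Step 1 — centre the observation: (x - mu) = (-2, 2).

Step 2 — invert Sigma. det(Sigma) = 10·16 - (3)² = 151.
  Sigma^{-1} = (1/det) · [[d, -b], [-b, a]] = [[0.106, -0.0199],
 [-0.0199, 0.0662]].

Step 3 — form the quadratic (x - mu)^T · Sigma^{-1} · (x - mu):
  Sigma^{-1} · (x - mu) = (-0.2517, 0.1722).
  (x - mu)^T · [Sigma^{-1} · (x - mu)] = (-2)·(-0.2517) + (2)·(0.1722) = 0.8477.

Step 4 — take square root: d = √(0.8477) ≈ 0.9207.

d(x, mu) = √(0.8477) ≈ 0.9207


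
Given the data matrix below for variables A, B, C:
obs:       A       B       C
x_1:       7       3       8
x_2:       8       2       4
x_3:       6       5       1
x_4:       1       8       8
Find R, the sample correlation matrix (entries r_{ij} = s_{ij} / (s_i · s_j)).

Step 1 — column means:
  mean(A) = (7 + 8 + 6 + 1) / 4 = 22/4 = 5.5
  mean(B) = (3 + 2 + 5 + 8) / 4 = 18/4 = 4.5
  mean(C) = (8 + 4 + 1 + 8) / 4 = 21/4 = 5.25

Step 2 — sample variances and covariances s[i,j] = (1/(n-1)) · Σ_k (x_{k,i} - mean_i) · (x_{k,j} - mean_j), with n-1 = 3:
  s[A,A] = ((1.5)·(1.5) + (2.5)·(2.5) + (0.5)·(0.5) + (-4.5)·(-4.5)) / 3 = 29/3 = 9.6667
  s[A,B] = ((1.5)·(-1.5) + (2.5)·(-2.5) + (0.5)·(0.5) + (-4.5)·(3.5)) / 3 = -24/3 = -8
  s[A,C] = ((1.5)·(2.75) + (2.5)·(-1.25) + (0.5)·(-4.25) + (-4.5)·(2.75)) / 3 = -13.5/3 = -4.5
  s[B,B] = ((-1.5)·(-1.5) + (-2.5)·(-2.5) + (0.5)·(0.5) + (3.5)·(3.5)) / 3 = 21/3 = 7
  s[B,C] = ((-1.5)·(2.75) + (-2.5)·(-1.25) + (0.5)·(-4.25) + (3.5)·(2.75)) / 3 = 6.5/3 = 2.1667
  s[C,C] = ((2.75)·(2.75) + (-1.25)·(-1.25) + (-4.25)·(-4.25) + (2.75)·(2.75)) / 3 = 34.75/3 = 11.5833
  Sample standard deviations s_i = √(s[i,i]):
  s(A) = √(9.6667) = 3.1091
  s(B) = √(7) = 2.6458
  s(C) = √(11.5833) = 3.4034

Step 3 — r_{ij} = s_{ij} / (s_i · s_j):
  r[A,A] = 1 (diagonal).
  r[A,B] = -8 / (3.1091 · 2.6458) = -8 / 8.226 = -0.9725
  r[A,C] = -4.5 / (3.1091 · 3.4034) = -4.5 / 10.5817 = -0.4253
  r[B,B] = 1 (diagonal).
  r[B,C] = 2.1667 / (2.6458 · 3.4034) = 2.1667 / 9.0046 = 0.2406
  r[C,C] = 1 (diagonal).

R is symmetric with unit diagonal. Assembling:

R = [[1, -0.9725, -0.4253],
 [-0.9725, 1, 0.2406],
 [-0.4253, 0.2406, 1]]


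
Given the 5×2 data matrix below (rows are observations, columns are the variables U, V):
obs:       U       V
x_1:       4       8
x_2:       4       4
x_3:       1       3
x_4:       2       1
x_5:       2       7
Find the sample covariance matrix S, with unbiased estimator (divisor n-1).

Step 1 — column means:
  mean(U) = (4 + 4 + 1 + 2 + 2) / 5 = 13/5 = 2.6
  mean(V) = (8 + 4 + 3 + 1 + 7) / 5 = 23/5 = 4.6

Step 2 — sample covariance S[i,j] = (1/(n-1)) · Σ_k (x_{k,i} - mean_i) · (x_{k,j} - mean_j), with n-1 = 4.
  S[U,U] = ((1.4)·(1.4) + (1.4)·(1.4) + (-1.6)·(-1.6) + (-0.6)·(-0.6) + (-0.6)·(-0.6)) / 4 = 7.2/4 = 1.8
  S[U,V] = ((1.4)·(3.4) + (1.4)·(-0.6) + (-1.6)·(-1.6) + (-0.6)·(-3.6) + (-0.6)·(2.4)) / 4 = 7.2/4 = 1.8
  S[V,V] = ((3.4)·(3.4) + (-0.6)·(-0.6) + (-1.6)·(-1.6) + (-3.6)·(-3.6) + (2.4)·(2.4)) / 4 = 33.2/4 = 8.3

S is symmetric (S[j,i] = S[i,j]). Assembling:

S = [[1.8, 1.8],
 [1.8, 8.3]]


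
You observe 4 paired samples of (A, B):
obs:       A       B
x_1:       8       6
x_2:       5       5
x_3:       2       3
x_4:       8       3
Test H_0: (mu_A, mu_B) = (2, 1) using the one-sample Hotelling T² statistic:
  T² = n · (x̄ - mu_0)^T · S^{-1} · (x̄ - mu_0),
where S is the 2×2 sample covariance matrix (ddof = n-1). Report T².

Step 1 — sample mean vector:
  mean(A) = (8 + 5 + 2 + 8) / 4 = 23/4 = 5.75
  mean(B) = (6 + 5 + 3 + 3) / 4 = 17/4 = 4.25
  x̄ = (5.75, 4.25),  deviation x̄ - mu_0 = (5.75, 4.25) - (2, 1) = (3.75, 3.25).

Step 2 — sample covariance matrix, S[i,j] = (1/(n-1)) · Σ_k (x_{k,i} - mean_i) · (x_{k,j} - mean_j), divisor n-1 = 3:
  S[A,A] = ((2.25)·(2.25) + (-0.75)·(-0.75) + (-3.75)·(-3.75) + (2.25)·(2.25)) / 3 = 24.75/3 = 8.25
  S[A,B] = ((2.25)·(1.75) + (-0.75)·(0.75) + (-3.75)·(-1.25) + (2.25)·(-1.25)) / 3 = 5.25/3 = 1.75
  S[B,B] = ((1.75)·(1.75) + (0.75)·(0.75) + (-1.25)·(-1.25) + (-1.25)·(-1.25)) / 3 = 6.75/3 = 2.25
  S = [[8.25, 1.75],
 [1.75, 2.25]].

Step 3 — invert S. det(S) = 8.25·2.25 - (1.75)² = 15.5.
  S^{-1} = (1/det) · [[d, -b], [-b, a]] = [[0.1452, -0.1129],
 [-0.1129, 0.5323]].

Step 4 — quadratic form (x̄ - mu_0)^T · S^{-1} · (x̄ - mu_0):
  S^{-1} · (x̄ - mu_0) = (0.1774, 1.3065),
  (x̄ - mu_0)^T · [...] = (3.75)·(0.1774) + (3.25)·(1.3065) = 4.9113.

Step 5 — scale by n: T² = 4 · 4.9113 = 19.6452.

T² ≈ 19.6452


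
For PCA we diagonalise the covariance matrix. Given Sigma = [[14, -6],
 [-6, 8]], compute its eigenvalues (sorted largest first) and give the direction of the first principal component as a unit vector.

Step 1 — characteristic polynomial of 2×2 Sigma:
  det(Sigma - λI) = λ² - trace · λ + det = 0.
  trace = 14 + 8 = 22, det = 14·8 - (-6)² = 76.
Step 2 — discriminant:
  Δ = trace² - 4·det = 484 - 304 = 180.
Step 3 — eigenvalues:
  λ = (trace ± √Δ)/2 = (22 ± 13.4164)/2,
  λ_1 = 17.7082,  λ_2 = 4.2918.

Step 4 — unit eigenvector for λ_1: solve (Sigma - λ_1 I)v = 0. First row:
  (14 - 17.7082)·v_x + (-6)·v_y = 0, i.e. (-3.7082)·v_x + (-6)·v_y = 0,
  so v ∝ (b, λ_1 - a) = (-6, 3.7082); multiply by -1 so the first entry is positive: u = (6, -3.7082).
  ||u|| = √((6)² + (-3.7082)²) = √(49.7508) ≈ 7.0534,
  v_1 = u/||u|| ≈ (0.8507, -0.5257) (||v_1|| = 1).

λ_1 = 17.7082,  λ_2 = 4.2918;  v_1 ≈ (0.8507, -0.5257)


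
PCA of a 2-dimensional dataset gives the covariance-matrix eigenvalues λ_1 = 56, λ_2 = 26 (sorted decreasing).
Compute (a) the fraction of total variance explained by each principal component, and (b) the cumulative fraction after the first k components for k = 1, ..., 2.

Step 1 — total variance = trace(Sigma) = Σ λ_i = 56 + 26 = 82.

Step 2 — fraction explained by component i = λ_i / Σ λ:
  PC1: 56/82 = 0.6829
  PC2: 26/82 = 0.3171

Step 3 — cumulative fraction after k components = (λ_1 + ... + λ_k) / Σ λ:
  k = 1: 56/82 = 0.6829
  k = 2: (56 + 26)/82 = 82/82 = 1

Summary (fraction, with percent):

explained: PC1 0.6829 (68.29%), PC2 0.3171 (31.71%);  cumulative: 0.6829, 1


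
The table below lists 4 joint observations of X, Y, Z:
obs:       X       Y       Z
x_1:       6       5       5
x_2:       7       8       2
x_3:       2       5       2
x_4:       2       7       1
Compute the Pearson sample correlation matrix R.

Step 1 — column means:
  mean(X) = (6 + 7 + 2 + 2) / 4 = 17/4 = 4.25
  mean(Y) = (5 + 8 + 5 + 7) / 4 = 25/4 = 6.25
  mean(Z) = (5 + 2 + 2 + 1) / 4 = 10/4 = 2.5

Step 2 — sample variances and covariances s[i,j] = (1/(n-1)) · Σ_k (x_{k,i} - mean_i) · (x_{k,j} - mean_j), with n-1 = 3:
  s[X,X] = ((1.75)·(1.75) + (2.75)·(2.75) + (-2.25)·(-2.25) + (-2.25)·(-2.25)) / 3 = 20.75/3 = 6.9167
  s[X,Y] = ((1.75)·(-1.25) + (2.75)·(1.75) + (-2.25)·(-1.25) + (-2.25)·(0.75)) / 3 = 3.75/3 = 1.25
  s[X,Z] = ((1.75)·(2.5) + (2.75)·(-0.5) + (-2.25)·(-0.5) + (-2.25)·(-1.5)) / 3 = 7.5/3 = 2.5
  s[Y,Y] = ((-1.25)·(-1.25) + (1.75)·(1.75) + (-1.25)·(-1.25) + (0.75)·(0.75)) / 3 = 6.75/3 = 2.25
  s[Y,Z] = ((-1.25)·(2.5) + (1.75)·(-0.5) + (-1.25)·(-0.5) + (0.75)·(-1.5)) / 3 = -4.5/3 = -1.5
  s[Z,Z] = ((2.5)·(2.5) + (-0.5)·(-0.5) + (-0.5)·(-0.5) + (-1.5)·(-1.5)) / 3 = 9/3 = 3
  Sample standard deviations s_i = √(s[i,i]):
  s(X) = √(6.9167) = 2.63
  s(Y) = √(2.25) = 1.5
  s(Z) = √(3) = 1.7321

Step 3 — r_{ij} = s_{ij} / (s_i · s_j):
  r[X,X] = 1 (diagonal).
  r[X,Y] = 1.25 / (2.63 · 1.5) = 1.25 / 3.9449 = 0.3169
  r[X,Z] = 2.5 / (2.63 · 1.7321) = 2.5 / 4.5552 = 0.5488
  r[Y,Y] = 1 (diagonal).
  r[Y,Z] = -1.5 / (1.5 · 1.7321) = -1.5 / 2.5981 = -0.5774
  r[Z,Z] = 1 (diagonal).

R is symmetric with unit diagonal. Assembling:

R = [[1, 0.3169, 0.5488],
 [0.3169, 1, -0.5774],
 [0.5488, -0.5774, 1]]


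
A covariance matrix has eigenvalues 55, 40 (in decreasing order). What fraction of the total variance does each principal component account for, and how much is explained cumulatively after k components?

Step 1 — total variance = trace(Sigma) = Σ λ_i = 55 + 40 = 95.

Step 2 — fraction explained by component i = λ_i / Σ λ:
  PC1: 55/95 = 0.5789
  PC2: 40/95 = 0.4211

Step 3 — cumulative fraction after k components = (λ_1 + ... + λ_k) / Σ λ:
  k = 1: 55/95 = 0.5789
  k = 2: (55 + 40)/95 = 95/95 = 1

Summary (fraction, with percent):

explained: PC1 0.5789 (57.89%), PC2 0.4211 (42.11%);  cumulative: 0.5789, 1


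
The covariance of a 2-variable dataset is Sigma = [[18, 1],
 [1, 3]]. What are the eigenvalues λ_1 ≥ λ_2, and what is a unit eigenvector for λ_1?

Step 1 — characteristic polynomial of 2×2 Sigma:
  det(Sigma - λI) = λ² - trace · λ + det = 0.
  trace = 18 + 3 = 21, det = 18·3 - (1)² = 53.
Step 2 — discriminant:
  Δ = trace² - 4·det = 441 - 212 = 229.
Step 3 — eigenvalues:
  λ = (trace ± √Δ)/2 = (21 ± 15.1327)/2,
  λ_1 = 18.0664,  λ_2 = 2.9336.

Step 4 — unit eigenvector for λ_1: solve (Sigma - λ_1 I)v = 0. First row:
  (18 - 18.0664)·v_x + (1)·v_y = 0, i.e. (-0.0664)·v_x + (1)·v_y = 0,
  so v ∝ (b, λ_1 - a) = (1, 0.0664) = u.
  ||u|| = √((1)² + (0.0664)²) = √(1.0044) ≈ 1.0022,
  v_1 = u/||u|| ≈ (0.9978, 0.0662) (||v_1|| = 1).

λ_1 = 18.0664,  λ_2 = 2.9336;  v_1 ≈ (0.9978, 0.0662)


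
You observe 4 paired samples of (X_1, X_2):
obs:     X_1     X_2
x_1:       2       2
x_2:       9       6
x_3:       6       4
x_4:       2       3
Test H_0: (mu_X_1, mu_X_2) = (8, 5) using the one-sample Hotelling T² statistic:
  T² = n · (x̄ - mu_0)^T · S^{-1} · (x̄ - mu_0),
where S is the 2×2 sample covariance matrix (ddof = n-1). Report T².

Step 1 — sample mean vector:
  mean(X_1) = (2 + 9 + 6 + 2) / 4 = 19/4 = 4.75
  mean(X_2) = (2 + 6 + 4 + 3) / 4 = 15/4 = 3.75
  x̄ = (4.75, 3.75),  deviation x̄ - mu_0 = (4.75, 3.75) - (8, 5) = (-3.25, -1.25).

Step 2 — sample covariance matrix, S[i,j] = (1/(n-1)) · Σ_k (x_{k,i} - mean_i) · (x_{k,j} - mean_j), divisor n-1 = 3:
  S[X_1,X_1] = ((-2.75)·(-2.75) + (4.25)·(4.25) + (1.25)·(1.25) + (-2.75)·(-2.75)) / 3 = 34.75/3 = 11.5833
  S[X_1,X_2] = ((-2.75)·(-1.75) + (4.25)·(2.25) + (1.25)·(0.25) + (-2.75)·(-0.75)) / 3 = 16.75/3 = 5.5833
  S[X_2,X_2] = ((-1.75)·(-1.75) + (2.25)·(2.25) + (0.25)·(0.25) + (-0.75)·(-0.75)) / 3 = 8.75/3 = 2.9167
  S = [[11.5833, 5.5833],
 [5.5833, 2.9167]].

Step 3 — invert S. det(S) = 11.5833·2.9167 - (5.5833)² = 2.6111.
  S^{-1} = (1/det) · [[d, -b], [-b, a]] = [[1.117, -2.1383],
 [-2.1383, 4.4362]].

Step 4 — quadratic form (x̄ - mu_0)^T · S^{-1} · (x̄ - mu_0):
  S^{-1} · (x̄ - mu_0) = (-0.9574, 1.4043),
  (x̄ - mu_0)^T · [...] = (-3.25)·(-0.9574) + (-1.25)·(1.4043) = 1.3564.

Step 5 — scale by n: T² = 4 · 1.3564 = 5.4255.

T² ≈ 5.4255


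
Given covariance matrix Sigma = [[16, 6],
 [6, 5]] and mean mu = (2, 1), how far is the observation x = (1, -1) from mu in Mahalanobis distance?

Step 1 — centre the observation: (x - mu) = (-1, -2).

Step 2 — invert Sigma. det(Sigma) = 16·5 - (6)² = 44.
  Sigma^{-1} = (1/det) · [[d, -b], [-b, a]] = [[0.1136, -0.1364],
 [-0.1364, 0.3636]].

Step 3 — form the quadratic (x - mu)^T · Sigma^{-1} · (x - mu):
  Sigma^{-1} · (x - mu) = (0.1591, -0.5909).
  (x - mu)^T · [Sigma^{-1} · (x - mu)] = (-1)·(0.1591) + (-2)·(-0.5909) = 1.0227.

Step 4 — take square root: d = √(1.0227) ≈ 1.0113.

d(x, mu) = √(1.0227) ≈ 1.0113


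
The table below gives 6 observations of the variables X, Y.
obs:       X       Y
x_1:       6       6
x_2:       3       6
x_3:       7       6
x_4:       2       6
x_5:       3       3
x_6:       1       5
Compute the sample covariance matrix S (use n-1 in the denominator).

Step 1 — column means:
  mean(X) = (6 + 3 + 7 + 2 + 3 + 1) / 6 = 22/6 = 3.6667
  mean(Y) = (6 + 6 + 6 + 6 + 3 + 5) / 6 = 32/6 = 5.3333

Step 2 — sample covariance S[i,j] = (1/(n-1)) · Σ_k (x_{k,i} - mean_i) · (x_{k,j} - mean_j), with n-1 = 5.
  S[X,X] = ((2.3333)·(2.3333) + (-0.6667)·(-0.6667) + (3.3333)·(3.3333) + (-1.6667)·(-1.6667) + (-0.6667)·(-0.6667) + (-2.6667)·(-2.6667)) / 5 = 27.3333/5 = 5.4667
  S[X,Y] = ((2.3333)·(0.6667) + (-0.6667)·(0.6667) + (3.3333)·(0.6667) + (-1.6667)·(0.6667) + (-0.6667)·(-2.3333) + (-2.6667)·(-0.3333)) / 5 = 4.6667/5 = 0.9333
  S[Y,Y] = ((0.6667)·(0.6667) + (0.6667)·(0.6667) + (0.6667)·(0.6667) + (0.6667)·(0.6667) + (-2.3333)·(-2.3333) + (-0.3333)·(-0.3333)) / 5 = 7.3333/5 = 1.4667

S is symmetric (S[j,i] = S[i,j]). Assembling:

S = [[5.4667, 0.9333],
 [0.9333, 1.4667]]


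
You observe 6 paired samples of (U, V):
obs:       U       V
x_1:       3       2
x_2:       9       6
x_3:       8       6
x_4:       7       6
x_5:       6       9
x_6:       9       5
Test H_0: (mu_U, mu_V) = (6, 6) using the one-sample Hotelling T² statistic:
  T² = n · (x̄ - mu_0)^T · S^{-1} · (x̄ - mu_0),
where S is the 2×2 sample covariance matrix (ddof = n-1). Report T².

Step 1 — sample mean vector:
  mean(U) = (3 + 9 + 8 + 7 + 6 + 9) / 6 = 42/6 = 7
  mean(V) = (2 + 6 + 6 + 6 + 9 + 5) / 6 = 34/6 = 5.6667
  x̄ = (7, 5.6667),  deviation x̄ - mu_0 = (7, 5.6667) - (6, 6) = (1, -0.3333).

Step 2 — sample covariance matrix, S[i,j] = (1/(n-1)) · Σ_k (x_{k,i} - mean_i) · (x_{k,j} - mean_j), divisor n-1 = 5:
  S[U,U] = ((-4)·(-4) + (2)·(2) + (1)·(1) + (0)·(0) + (-1)·(-1) + (2)·(2)) / 5 = 26/5 = 5.2
  S[U,V] = ((-4)·(-3.6667) + (2)·(0.3333) + (1)·(0.3333) + (0)·(0.3333) + (-1)·(3.3333) + (2)·(-0.6667)) / 5 = 11/5 = 2.2
  S[V,V] = ((-3.6667)·(-3.6667) + (0.3333)·(0.3333) + (0.3333)·(0.3333) + (0.3333)·(0.3333) + (3.3333)·(3.3333) + (-0.6667)·(-0.6667)) / 5 = 25.3333/5 = 5.0667
  S = [[5.2, 2.2],
 [2.2, 5.0667]].

Step 3 — invert S. det(S) = 5.2·5.0667 - (2.2)² = 21.5067.
  S^{-1} = (1/det) · [[d, -b], [-b, a]] = [[0.2356, -0.1023],
 [-0.1023, 0.2418]].

Step 4 — quadratic form (x̄ - mu_0)^T · S^{-1} · (x̄ - mu_0):
  S^{-1} · (x̄ - mu_0) = (0.2697, -0.1829),
  (x̄ - mu_0)^T · [...] = (1)·(0.2697) + (-0.3333)·(-0.1829) = 0.3306.

Step 5 — scale by n: T² = 6 · 0.3306 = 1.9839.

T² ≈ 1.9839


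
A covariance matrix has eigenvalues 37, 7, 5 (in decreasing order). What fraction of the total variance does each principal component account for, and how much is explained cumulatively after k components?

Step 1 — total variance = trace(Sigma) = Σ λ_i = 37 + 7 + 5 = 49.

Step 2 — fraction explained by component i = λ_i / Σ λ:
  PC1: 37/49 = 0.7551
  PC2: 7/49 = 0.1429
  PC3: 5/49 = 0.102

Step 3 — cumulative fraction after k components = (λ_1 + ... + λ_k) / Σ λ:
  k = 1: 37/49 = 0.7551
  k = 2: (37 + 7)/49 = 44/49 = 0.898
  k = 3: (37 + 7 + 5)/49 = 49/49 = 1

Summary (fraction, with percent):

explained: PC1 0.7551 (75.51%), PC2 0.1429 (14.29%), PC3 0.102 (10.2%);  cumulative: 0.7551, 0.898, 1


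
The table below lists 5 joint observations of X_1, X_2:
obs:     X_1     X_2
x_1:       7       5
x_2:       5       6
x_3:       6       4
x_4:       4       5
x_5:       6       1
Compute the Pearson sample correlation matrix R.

Step 1 — column means:
  mean(X_1) = (7 + 5 + 6 + 4 + 6) / 5 = 28/5 = 5.6
  mean(X_2) = (5 + 6 + 4 + 5 + 1) / 5 = 21/5 = 4.2

Step 2 — sample variances and covariances s[i,j] = (1/(n-1)) · Σ_k (x_{k,i} - mean_i) · (x_{k,j} - mean_j), with n-1 = 4:
  s[X_1,X_1] = ((1.4)·(1.4) + (-0.6)·(-0.6) + (0.4)·(0.4) + (-1.6)·(-1.6) + (0.4)·(0.4)) / 4 = 5.2/4 = 1.3
  s[X_1,X_2] = ((1.4)·(0.8) + (-0.6)·(1.8) + (0.4)·(-0.2) + (-1.6)·(0.8) + (0.4)·(-3.2)) / 4 = -2.6/4 = -0.65
  s[X_2,X_2] = ((0.8)·(0.8) + (1.8)·(1.8) + (-0.2)·(-0.2) + (0.8)·(0.8) + (-3.2)·(-3.2)) / 4 = 14.8/4 = 3.7
  Sample standard deviations s_i = √(s[i,i]):
  s(X_1) = √(1.3) = 1.1402
  s(X_2) = √(3.7) = 1.9235

Step 3 — r_{ij} = s_{ij} / (s_i · s_j):
  r[X_1,X_1] = 1 (diagonal).
  r[X_1,X_2] = -0.65 / (1.1402 · 1.9235) = -0.65 / 2.1932 = -0.2964
  r[X_2,X_2] = 1 (diagonal).

R is symmetric with unit diagonal. Assembling:

R = [[1, -0.2964],
 [-0.2964, 1]]


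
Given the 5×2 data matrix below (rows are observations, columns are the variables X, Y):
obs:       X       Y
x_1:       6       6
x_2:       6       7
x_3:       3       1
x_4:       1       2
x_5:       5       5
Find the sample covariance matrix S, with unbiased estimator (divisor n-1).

Step 1 — column means:
  mean(X) = (6 + 6 + 3 + 1 + 5) / 5 = 21/5 = 4.2
  mean(Y) = (6 + 7 + 1 + 2 + 5) / 5 = 21/5 = 4.2

Step 2 — sample covariance S[i,j] = (1/(n-1)) · Σ_k (x_{k,i} - mean_i) · (x_{k,j} - mean_j), with n-1 = 4.
  S[X,X] = ((1.8)·(1.8) + (1.8)·(1.8) + (-1.2)·(-1.2) + (-3.2)·(-3.2) + (0.8)·(0.8)) / 4 = 18.8/4 = 4.7
  S[X,Y] = ((1.8)·(1.8) + (1.8)·(2.8) + (-1.2)·(-3.2) + (-3.2)·(-2.2) + (0.8)·(0.8)) / 4 = 19.8/4 = 4.95
  S[Y,Y] = ((1.8)·(1.8) + (2.8)·(2.8) + (-3.2)·(-3.2) + (-2.2)·(-2.2) + (0.8)·(0.8)) / 4 = 26.8/4 = 6.7

S is symmetric (S[j,i] = S[i,j]). Assembling:

S = [[4.7, 4.95],
 [4.95, 6.7]]


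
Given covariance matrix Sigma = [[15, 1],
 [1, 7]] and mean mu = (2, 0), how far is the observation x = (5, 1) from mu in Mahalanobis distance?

Step 1 — centre the observation: (x - mu) = (3, 1).

Step 2 — invert Sigma. det(Sigma) = 15·7 - (1)² = 104.
  Sigma^{-1} = (1/det) · [[d, -b], [-b, a]] = [[0.0673, -0.0096],
 [-0.0096, 0.1442]].

Step 3 — form the quadratic (x - mu)^T · Sigma^{-1} · (x - mu):
  Sigma^{-1} · (x - mu) = (0.1923, 0.1154).
  (x - mu)^T · [Sigma^{-1} · (x - mu)] = (3)·(0.1923) + (1)·(0.1154) = 0.6923.

Step 4 — take square root: d = √(0.6923) ≈ 0.8321.

d(x, mu) = √(0.6923) ≈ 0.8321


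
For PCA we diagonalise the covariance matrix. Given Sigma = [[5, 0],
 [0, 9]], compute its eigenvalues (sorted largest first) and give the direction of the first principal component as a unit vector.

Step 1 — characteristic polynomial of 2×2 Sigma:
  det(Sigma - λI) = λ² - trace · λ + det = 0.
  trace = 5 + 9 = 14, det = 5·9 - (0)² = 45.
Step 2 — discriminant:
  Δ = trace² - 4·det = 196 - 180 = 16.
Step 3 — eigenvalues:
  λ = (trace ± √Δ)/2 = (14 ± 4)/2,
  λ_1 = 9,  λ_2 = 5.

Step 4 — unit eigenvector for λ_1: Sigma is diagonal, so its eigenvectors are the coordinate axes. λ_1 = 9 is the diagonal entry on the second coordinate axis, hence
  v_1 = (0, 1) (||v_1|| = 1).

λ_1 = 9,  λ_2 = 5;  v_1 ≈ (0, 1)


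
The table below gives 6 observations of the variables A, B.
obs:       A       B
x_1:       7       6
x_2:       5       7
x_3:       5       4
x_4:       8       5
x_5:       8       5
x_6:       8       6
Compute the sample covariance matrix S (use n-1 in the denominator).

Step 1 — column means:
  mean(A) = (7 + 5 + 5 + 8 + 8 + 8) / 6 = 41/6 = 6.8333
  mean(B) = (6 + 7 + 4 + 5 + 5 + 6) / 6 = 33/6 = 5.5

Step 2 — sample covariance S[i,j] = (1/(n-1)) · Σ_k (x_{k,i} - mean_i) · (x_{k,j} - mean_j), with n-1 = 5.
  S[A,A] = ((0.1667)·(0.1667) + (-1.8333)·(-1.8333) + (-1.8333)·(-1.8333) + (1.1667)·(1.1667) + (1.1667)·(1.1667) + (1.1667)·(1.1667)) / 5 = 10.8333/5 = 2.1667
  S[A,B] = ((0.1667)·(0.5) + (-1.8333)·(1.5) + (-1.8333)·(-1.5) + (1.1667)·(-0.5) + (1.1667)·(-0.5) + (1.1667)·(0.5)) / 5 = -0.5/5 = -0.1
  S[B,B] = ((0.5)·(0.5) + (1.5)·(1.5) + (-1.5)·(-1.5) + (-0.5)·(-0.5) + (-0.5)·(-0.5) + (0.5)·(0.5)) / 5 = 5.5/5 = 1.1

S is symmetric (S[j,i] = S[i,j]). Assembling:

S = [[2.1667, -0.1],
 [-0.1, 1.1]]


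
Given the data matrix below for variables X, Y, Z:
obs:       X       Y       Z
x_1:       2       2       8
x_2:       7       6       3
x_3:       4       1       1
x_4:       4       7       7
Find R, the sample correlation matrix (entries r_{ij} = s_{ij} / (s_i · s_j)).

Step 1 — column means:
  mean(X) = (2 + 7 + 4 + 4) / 4 = 17/4 = 4.25
  mean(Y) = (2 + 6 + 1 + 7) / 4 = 16/4 = 4
  mean(Z) = (8 + 3 + 1 + 7) / 4 = 19/4 = 4.75

Step 2 — sample variances and covariances s[i,j] = (1/(n-1)) · Σ_k (x_{k,i} - mean_i) · (x_{k,j} - mean_j), with n-1 = 3:
  s[X,X] = ((-2.25)·(-2.25) + (2.75)·(2.75) + (-0.25)·(-0.25) + (-0.25)·(-0.25)) / 3 = 12.75/3 = 4.25
  s[X,Y] = ((-2.25)·(-2) + (2.75)·(2) + (-0.25)·(-3) + (-0.25)·(3)) / 3 = 10/3 = 3.3333
  s[X,Z] = ((-2.25)·(3.25) + (2.75)·(-1.75) + (-0.25)·(-3.75) + (-0.25)·(2.25)) / 3 = -11.75/3 = -3.9167
  s[Y,Y] = ((-2)·(-2) + (2)·(2) + (-3)·(-3) + (3)·(3)) / 3 = 26/3 = 8.6667
  s[Y,Z] = ((-2)·(3.25) + (2)·(-1.75) + (-3)·(-3.75) + (3)·(2.25)) / 3 = 8/3 = 2.6667
  s[Z,Z] = ((3.25)·(3.25) + (-1.75)·(-1.75) + (-3.75)·(-3.75) + (2.25)·(2.25)) / 3 = 32.75/3 = 10.9167
  Sample standard deviations s_i = √(s[i,i]):
  s(X) = √(4.25) = 2.0616
  s(Y) = √(8.6667) = 2.9439
  s(Z) = √(10.9167) = 3.304

Step 3 — r_{ij} = s_{ij} / (s_i · s_j):
  r[X,X] = 1 (diagonal).
  r[X,Y] = 3.3333 / (2.0616 · 2.9439) = 3.3333 / 6.069 = 0.5492
  r[X,Z] = -3.9167 / (2.0616 · 3.304) = -3.9167 / 6.8114 = -0.575
  r[Y,Y] = 1 (diagonal).
  r[Y,Z] = 2.6667 / (2.9439 · 3.304) = 2.6667 / 9.7268 = 0.2742
  r[Z,Z] = 1 (diagonal).

R is symmetric with unit diagonal. Assembling:

R = [[1, 0.5492, -0.575],
 [0.5492, 1, 0.2742],
 [-0.575, 0.2742, 1]]


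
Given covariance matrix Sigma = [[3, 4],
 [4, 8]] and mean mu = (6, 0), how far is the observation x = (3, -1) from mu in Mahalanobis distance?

Step 1 — centre the observation: (x - mu) = (-3, -1).

Step 2 — invert Sigma. det(Sigma) = 3·8 - (4)² = 8.
  Sigma^{-1} = (1/det) · [[d, -b], [-b, a]] = [[1, -0.5],
 [-0.5, 0.375]].

Step 3 — form the quadratic (x - mu)^T · Sigma^{-1} · (x - mu):
  Sigma^{-1} · (x - mu) = (-2.5, 1.125).
  (x - mu)^T · [Sigma^{-1} · (x - mu)] = (-3)·(-2.5) + (-1)·(1.125) = 6.375.

Step 4 — take square root: d = √(6.375) ≈ 2.5249.

d(x, mu) = √(6.375) ≈ 2.5249


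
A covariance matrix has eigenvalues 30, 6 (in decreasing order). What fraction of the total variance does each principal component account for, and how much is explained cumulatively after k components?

Step 1 — total variance = trace(Sigma) = Σ λ_i = 30 + 6 = 36.

Step 2 — fraction explained by component i = λ_i / Σ λ:
  PC1: 30/36 = 0.8333
  PC2: 6/36 = 0.1667

Step 3 — cumulative fraction after k components = (λ_1 + ... + λ_k) / Σ λ:
  k = 1: 30/36 = 0.8333
  k = 2: (30 + 6)/36 = 36/36 = 1

Summary (fraction, with percent):

explained: PC1 0.8333 (83.33%), PC2 0.1667 (16.67%);  cumulative: 0.8333, 1


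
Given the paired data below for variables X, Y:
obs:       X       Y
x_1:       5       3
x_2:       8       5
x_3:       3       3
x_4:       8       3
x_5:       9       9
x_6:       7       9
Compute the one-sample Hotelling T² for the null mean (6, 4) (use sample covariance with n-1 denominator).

Step 1 — sample mean vector:
  mean(X) = (5 + 8 + 3 + 8 + 9 + 7) / 6 = 40/6 = 6.6667
  mean(Y) = (3 + 5 + 3 + 3 + 9 + 9) / 6 = 32/6 = 5.3333
  x̄ = (6.6667, 5.3333),  deviation x̄ - mu_0 = (6.6667, 5.3333) - (6, 4) = (0.6667, 1.3333).

Step 2 — sample covariance matrix, S[i,j] = (1/(n-1)) · Σ_k (x_{k,i} - mean_i) · (x_{k,j} - mean_j), divisor n-1 = 5:
  S[X,X] = ((-1.6667)·(-1.6667) + (1.3333)·(1.3333) + (-3.6667)·(-3.6667) + (1.3333)·(1.3333) + (2.3333)·(2.3333) + (0.3333)·(0.3333)) / 5 = 25.3333/5 = 5.0667
  S[X,Y] = ((-1.6667)·(-2.3333) + (1.3333)·(-0.3333) + (-3.6667)·(-2.3333) + (1.3333)·(-2.3333) + (2.3333)·(3.6667) + (0.3333)·(3.6667)) / 5 = 18.6667/5 = 3.7333
  S[Y,Y] = ((-2.3333)·(-2.3333) + (-0.3333)·(-0.3333) + (-2.3333)·(-2.3333) + (-2.3333)·(-2.3333) + (3.6667)·(3.6667) + (3.6667)·(3.6667)) / 5 = 43.3333/5 = 8.6667
  S = [[5.0667, 3.7333],
 [3.7333, 8.6667]].

Step 3 — invert S. det(S) = 5.0667·8.6667 - (3.7333)² = 29.9733.
  S^{-1} = (1/det) · [[d, -b], [-b, a]] = [[0.2891, -0.1246],
 [-0.1246, 0.169]].

Step 4 — quadratic form (x̄ - mu_0)^T · S^{-1} · (x̄ - mu_0):
  S^{-1} · (x̄ - mu_0) = (0.0267, 0.1423),
  (x̄ - mu_0)^T · [...] = (0.6667)·(0.0267) + (1.3333)·(0.1423) = 0.2076.

Step 5 — scale by n: T² = 6 · 0.2076 = 1.2456.

T² ≈ 1.2456
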